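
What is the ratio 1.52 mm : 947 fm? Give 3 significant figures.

1610000000

(1.52 × 10⁻³) / (947 × 10⁻¹⁵) = 0.001605 × 10¹²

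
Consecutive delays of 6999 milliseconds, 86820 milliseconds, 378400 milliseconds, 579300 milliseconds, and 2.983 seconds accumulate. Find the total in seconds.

In seconds:
  6999 milliseconds = 6999 × 10⁻³ seconds = 6.999
  86820 milliseconds = 86820 × 10⁻³ seconds = 86.82
  378400 milliseconds = 378400 × 10⁻³ seconds = 378.4
  579300 milliseconds = 579300 × 10⁻³ seconds = 579.3
  2.983 seconds → 2.983
Sum: 6.999 + 86.82 + 378.4 + 579.3 + 2.983 = 1054.502

1054.502 seconds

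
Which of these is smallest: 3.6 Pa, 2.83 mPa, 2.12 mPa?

2.12 mPa

3.6 Pa = 3.6 Pa
2.83 mPa = 0.00283 Pa
2.12 mPa = 0.00212 Pa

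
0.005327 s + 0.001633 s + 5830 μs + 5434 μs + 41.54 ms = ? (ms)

In ms:
  0.005327 s = 0.005327 × 10^3 ms = 5.327
  0.001633 s = 0.001633 × 10^3 ms = 1.633
  5830 μs = 5830 × 10^-3 ms = 5.83
  5434 μs = 5434 × 10^-3 ms = 5.434
  41.54 ms → 41.54
Sum: 5.327 + 1.633 + 5.83 + 5.434 + 41.54 = 59.764

59.764 ms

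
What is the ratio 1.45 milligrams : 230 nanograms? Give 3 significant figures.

6300

(1.45 × 10⁻³) / (230 × 10⁻⁹) = 0.006304 × 10⁶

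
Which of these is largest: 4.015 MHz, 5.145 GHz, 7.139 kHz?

5.145 GHz

4.015 MHz = 4015000 Hz
5.145 GHz = 5145000000 Hz
7.139 kHz = 7139 Hz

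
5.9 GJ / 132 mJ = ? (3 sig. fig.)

44700000000

(5.9e9) / (132e-3) = 0.0447e12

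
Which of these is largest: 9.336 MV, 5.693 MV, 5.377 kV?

9.336 MV = 9336000 V
5.693 MV = 5693000 V
5.377 kV = 5377 V

9.336 MV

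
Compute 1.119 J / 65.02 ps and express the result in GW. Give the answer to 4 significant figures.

(1.119) / (65.02e-12) = 0.0172101e12 W

17.21 GW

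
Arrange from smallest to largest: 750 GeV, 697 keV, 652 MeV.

750 GeV = 750000000000 eV
697 keV = 697000 eV
652 MeV = 652000000 eV

697 keV < 652 MeV < 750 GeV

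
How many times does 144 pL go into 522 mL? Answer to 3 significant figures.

(522 × 10^-3) / (144 × 10^-12) = 3.625 × 10^9

3620000000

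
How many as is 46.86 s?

46860000000000000000 as

(no prefix) = 10^0, atto = 10^-18; factor is 10^18.
46.86 × 10^18 = 46860000000000000000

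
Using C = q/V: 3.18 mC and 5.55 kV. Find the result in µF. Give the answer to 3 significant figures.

0.573 µF

(3.18 × 10⁻³) / (5.55 × 10³) = 0.57297 × 10⁻⁶ F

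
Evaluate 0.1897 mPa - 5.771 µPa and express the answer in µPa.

In µPa:
  0.1897 mPa = 0.1897 × 10^3 µPa = 189.7
  5.771 µPa → 5.771
Difference: 189.7 - 5.771 = 183.929

183.929 µPa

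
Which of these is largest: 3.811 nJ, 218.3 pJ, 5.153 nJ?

3.811 nJ = 0.000000003811 J
218.3 pJ = 0.0000000002183 J
5.153 nJ = 0.000000005153 J

5.153 nJ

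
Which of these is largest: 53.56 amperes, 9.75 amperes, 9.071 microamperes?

53.56 amperes

53.56 amperes = 53.56 amperes
9.75 amperes = 9.75 amperes
9.071 microamperes = 0.000009071 amperes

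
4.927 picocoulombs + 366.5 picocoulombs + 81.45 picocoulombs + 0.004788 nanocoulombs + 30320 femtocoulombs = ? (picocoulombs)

487.985 picocoulombs

In picocoulombs:
  4.927 picocoulombs → 4.927
  366.5 picocoulombs → 366.5
  81.45 picocoulombs → 81.45
  0.004788 nanocoulombs = 0.004788 × 10³ picocoulombs = 4.788
  30320 femtocoulombs = 30320 × 10⁻³ picocoulombs = 30.32
Sum: 4.927 + 366.5 + 81.45 + 4.788 + 30.32 = 487.985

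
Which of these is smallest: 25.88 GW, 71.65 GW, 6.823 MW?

6.823 MW

25.88 GW = 25880000000 W
71.65 GW = 71650000000 W
6.823 MW = 6823000 W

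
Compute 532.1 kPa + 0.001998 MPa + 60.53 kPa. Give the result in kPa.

In kPa:
  532.1 kPa → 532.1
  0.001998 MPa = 0.001998 × 10^3 kPa = 1.998
  60.53 kPa → 60.53
Sum: 532.1 + 1.998 + 60.53 = 594.628

594.628 kPa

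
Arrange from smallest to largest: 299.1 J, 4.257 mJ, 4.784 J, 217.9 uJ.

217.9 uJ < 4.257 mJ < 4.784 J < 299.1 J

299.1 J = 299.1 J
4.257 mJ = 0.004257 J
4.784 J = 4.784 J
217.9 uJ = 0.0002179 J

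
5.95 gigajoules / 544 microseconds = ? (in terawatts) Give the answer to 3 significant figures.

10.9 terawatts

(5.95 × 10⁹) / (544 × 10⁻⁶) = 0.010938 × 10¹⁵ W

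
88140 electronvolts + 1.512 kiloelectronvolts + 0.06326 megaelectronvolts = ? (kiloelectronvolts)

In kiloelectronvolts:
  88140 electronvolts = 88140 × 10⁻³ kiloelectronvolts = 88.14
  1.512 kiloelectronvolts → 1.512
  0.06326 megaelectronvolts = 0.06326 × 10³ kiloelectronvolts = 63.26
Sum: 88.14 + 1.512 + 63.26 = 152.912

152.912 kiloelectronvolts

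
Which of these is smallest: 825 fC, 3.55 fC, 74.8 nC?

825 fC = 0.000000000000825 C
3.55 fC = 0.00000000000000355 C
74.8 nC = 0.0000000748 C

3.55 fC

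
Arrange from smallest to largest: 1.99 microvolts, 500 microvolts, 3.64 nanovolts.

3.64 nanovolts < 1.99 microvolts < 500 microvolts

1.99 microvolts = 0.00000199 volts
500 microvolts = 0.0005 volts
3.64 nanovolts = 0.00000000364 volts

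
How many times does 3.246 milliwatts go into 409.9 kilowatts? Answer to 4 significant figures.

(409.9 × 10³) / (3.246 × 10⁻³) = 126.28 × 10⁶

126300000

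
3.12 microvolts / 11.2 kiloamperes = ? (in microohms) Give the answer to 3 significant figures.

0.000279 microohms

(3.12e-6) / (11.2e3) = 0.27857e-9 Ω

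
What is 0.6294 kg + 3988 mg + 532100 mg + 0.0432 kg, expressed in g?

In g:
  0.6294 kg = 0.6294 × 10³ g = 629.4
  3988 mg = 3988 × 10⁻³ g = 3.988
  532100 mg = 532100 × 10⁻³ g = 532.1
  0.0432 kg = 0.0432 × 10³ g = 43.2
Sum: 629.4 + 3.988 + 532.1 + 43.2 = 1208.688

1208.688 g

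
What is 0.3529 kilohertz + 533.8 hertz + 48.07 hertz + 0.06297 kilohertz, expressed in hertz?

In hertz:
  0.3529 kilohertz = 0.3529 × 10³ hertz = 352.9
  533.8 hertz → 533.8
  48.07 hertz → 48.07
  0.06297 kilohertz = 0.06297 × 10³ hertz = 62.97
Sum: 352.9 + 533.8 + 48.07 + 62.97 = 997.74

997.74 hertz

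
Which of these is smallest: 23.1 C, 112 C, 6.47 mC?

23.1 C = 23.1 C
112 C = 112 C
6.47 mC = 0.00647 C

6.47 mC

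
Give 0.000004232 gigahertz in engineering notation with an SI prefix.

4.232 kilohertz

= 4.232e3 hertz; 1e3 is kilo.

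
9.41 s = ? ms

9410 ms

(no prefix) = 10⁰, milli = 10⁻³; factor is 10³.
9.41 × 10³ = 9410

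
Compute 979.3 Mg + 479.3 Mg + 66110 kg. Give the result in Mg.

In Mg:
  979.3 Mg → 979.3
  479.3 Mg → 479.3
  66110 kg = 66110e-3 Mg = 66.11
Sum: 979.3 + 479.3 + 66.11 = 1524.71

1524.71 Mg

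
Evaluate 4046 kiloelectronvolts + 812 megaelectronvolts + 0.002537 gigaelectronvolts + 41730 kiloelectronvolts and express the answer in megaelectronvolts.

In megaelectronvolts:
  4046 kiloelectronvolts = 4046 × 10^-3 megaelectronvolts = 4.046
  812 megaelectronvolts → 812
  0.002537 gigaelectronvolts = 0.002537 × 10^3 megaelectronvolts = 2.537
  41730 kiloelectronvolts = 41730 × 10^-3 megaelectronvolts = 41.73
Sum: 4.046 + 812 + 2.537 + 41.73 = 860.313

860.313 megaelectronvolts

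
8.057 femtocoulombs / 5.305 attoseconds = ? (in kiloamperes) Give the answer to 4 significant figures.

(8.057 × 10^-15) / (5.305 × 10^-18) = 1.51876 × 10^3 A

1.519 kiloamperes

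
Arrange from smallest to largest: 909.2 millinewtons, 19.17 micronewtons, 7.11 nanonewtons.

7.11 nanonewtons < 19.17 micronewtons < 909.2 millinewtons

909.2 millinewtons = 0.9092 newtons
19.17 micronewtons = 0.00001917 newtons
7.11 nanonewtons = 0.00000000711 newtons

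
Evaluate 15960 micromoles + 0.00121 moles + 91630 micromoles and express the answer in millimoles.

108.8 millimoles

In millimoles:
  15960 micromoles = 15960e-3 millimoles = 15.96
  0.00121 moles = 0.00121e3 millimoles = 1.21
  91630 micromoles = 91630e-3 millimoles = 91.63
Sum: 15.96 + 1.21 + 91.63 = 108.8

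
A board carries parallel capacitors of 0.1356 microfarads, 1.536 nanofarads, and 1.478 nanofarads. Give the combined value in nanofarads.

138.614 nanofarads

In nanofarads:
  0.1356 microfarads = 0.1356 × 10^3 nanofarads = 135.6
  1.536 nanofarads → 1.536
  1.478 nanofarads → 1.478
Sum: 135.6 + 1.536 + 1.478 = 138.614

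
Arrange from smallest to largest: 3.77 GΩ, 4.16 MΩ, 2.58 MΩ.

3.77 GΩ = 3770000000 Ω
4.16 MΩ = 4160000 Ω
2.58 MΩ = 2580000 Ω

2.58 MΩ < 4.16 MΩ < 3.77 GΩ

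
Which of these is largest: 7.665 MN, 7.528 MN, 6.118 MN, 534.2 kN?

7.665 MN = 7665000 N
7.528 MN = 7528000 N
6.118 MN = 6118000 N
534.2 kN = 534200 N

7.665 MN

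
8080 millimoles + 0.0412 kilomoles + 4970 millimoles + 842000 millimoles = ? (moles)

In moles:
  8080 millimoles = 8080 × 10^-3 moles = 8.08
  0.0412 kilomoles = 0.0412 × 10^3 moles = 41.2
  4970 millimoles = 4970 × 10^-3 moles = 4.97
  842000 millimoles = 842000 × 10^-3 moles = 842
Sum: 8.08 + 41.2 + 4.97 + 842 = 896.25

896.25 moles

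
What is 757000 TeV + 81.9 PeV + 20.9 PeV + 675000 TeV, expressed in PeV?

In PeV:
  757000 TeV = 757000e-3 PeV = 757
  81.9 PeV → 81.9
  20.9 PeV → 20.9
  675000 TeV = 675000e-3 PeV = 675
Sum: 757 + 81.9 + 20.9 + 675 = 1534.8

1534.8 PeV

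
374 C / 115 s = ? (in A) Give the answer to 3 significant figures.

(374) / (115) = 3.2522 A

3.25 A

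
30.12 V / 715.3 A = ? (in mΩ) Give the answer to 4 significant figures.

(30.12) / (715.3) = 0.0421082 Ω

42.11 mΩ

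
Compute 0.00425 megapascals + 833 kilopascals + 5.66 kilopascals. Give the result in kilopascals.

In kilopascals:
  0.00425 megapascals = 0.00425 × 10^3 kilopascals = 4.25
  833 kilopascals → 833
  5.66 kilopascals → 5.66
Sum: 4.25 + 833 + 5.66 = 842.91

842.91 kilopascals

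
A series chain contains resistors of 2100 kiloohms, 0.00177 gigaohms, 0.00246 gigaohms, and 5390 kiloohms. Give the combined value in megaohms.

In megaohms:
  2100 kiloohms = 2100 × 10^-3 megaohms = 2.1
  0.00177 gigaohms = 0.00177 × 10^3 megaohms = 1.77
  0.00246 gigaohms = 0.00246 × 10^3 megaohms = 2.46
  5390 kiloohms = 5390 × 10^-3 megaohms = 5.39
Sum: 2.1 + 1.77 + 2.46 + 5.39 = 11.72

11.72 megaohms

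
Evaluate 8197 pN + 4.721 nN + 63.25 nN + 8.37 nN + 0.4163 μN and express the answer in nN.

In nN:
  8197 pN = 8197 × 10⁻³ nN = 8.197
  4.721 nN → 4.721
  63.25 nN → 63.25
  8.37 nN → 8.37
  0.4163 μN = 0.4163 × 10³ nN = 416.3
Sum: 8.197 + 4.721 + 63.25 + 8.37 + 416.3 = 500.838

500.838 nN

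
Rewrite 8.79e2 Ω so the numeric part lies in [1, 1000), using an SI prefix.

= 879 Ω; mantissa already in [1, 1000).

879 Ω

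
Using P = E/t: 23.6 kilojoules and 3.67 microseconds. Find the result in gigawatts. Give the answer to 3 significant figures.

(23.6e3) / (3.67e-6) = 6.4305e9 W

6.43 gigawatts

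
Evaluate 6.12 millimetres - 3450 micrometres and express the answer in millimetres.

2.67 millimetres

In millimetres:
  6.12 millimetres → 6.12
  3450 micrometres = 3450e-3 millimetres = 3.45
Difference: 6.12 - 3.45 = 2.67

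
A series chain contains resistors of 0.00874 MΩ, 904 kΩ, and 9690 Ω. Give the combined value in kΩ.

922.43 kΩ

In kΩ:
  0.00874 MΩ = 0.00874 × 10³ kΩ = 8.74
  904 kΩ → 904
  9690 Ω = 9690 × 10⁻³ kΩ = 9.69
Sum: 8.74 + 904 + 9.69 = 922.43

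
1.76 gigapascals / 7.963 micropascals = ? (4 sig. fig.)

221000000000000

(1.76 × 10^9) / (7.963 × 10^-6) = 0.22102 × 10^15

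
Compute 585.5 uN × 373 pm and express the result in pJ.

0.2183915 pJ

585.5e-6 × 373e-12 = 218391.5e-18 J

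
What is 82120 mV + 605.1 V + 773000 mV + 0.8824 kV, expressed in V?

2342.62 V

In V:
  82120 mV = 82120 × 10^-3 V = 82.12
  605.1 V → 605.1
  773000 mV = 773000 × 10^-3 V = 773
  0.8824 kV = 0.8824 × 10^3 V = 882.4
Sum: 82.12 + 605.1 + 773 + 882.4 = 2342.62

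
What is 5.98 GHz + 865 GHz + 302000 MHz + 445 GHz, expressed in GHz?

1617.98 GHz

In GHz:
  5.98 GHz → 5.98
  865 GHz → 865
  302000 MHz = 302000e-3 GHz = 302
  445 GHz → 445
Sum: 5.98 + 865 + 302 + 445 = 1617.98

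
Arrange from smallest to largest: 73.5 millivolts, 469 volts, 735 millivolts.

73.5 millivolts < 735 millivolts < 469 volts

73.5 millivolts = 0.0735 volts
469 volts = 469 volts
735 millivolts = 0.735 volts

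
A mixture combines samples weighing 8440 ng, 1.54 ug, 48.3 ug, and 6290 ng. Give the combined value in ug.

In ug:
  8440 ng = 8440 × 10⁻³ ug = 8.44
  1.54 ug → 1.54
  48.3 ug → 48.3
  6290 ng = 6290 × 10⁻³ ug = 6.29
Sum: 8.44 + 1.54 + 48.3 + 6.29 = 64.57

64.57 ug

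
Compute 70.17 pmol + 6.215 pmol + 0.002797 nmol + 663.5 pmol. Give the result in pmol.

In pmol:
  70.17 pmol → 70.17
  6.215 pmol → 6.215
  0.002797 nmol = 0.002797 × 10^3 pmol = 2.797
  663.5 pmol → 663.5
Sum: 70.17 + 6.215 + 2.797 + 663.5 = 742.682

742.682 pmol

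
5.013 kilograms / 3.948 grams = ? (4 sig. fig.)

(5.013 × 10³) / (3.948) = 1.2698 × 10³

1270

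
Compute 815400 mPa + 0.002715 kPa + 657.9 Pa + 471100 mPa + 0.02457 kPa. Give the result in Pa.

1971.685 Pa

In Pa:
  815400 mPa = 815400 × 10⁻³ Pa = 815.4
  0.002715 kPa = 0.002715 × 10³ Pa = 2.715
  657.9 Pa → 657.9
  471100 mPa = 471100 × 10⁻³ Pa = 471.1
  0.02457 kPa = 0.02457 × 10³ Pa = 24.57
Sum: 815.4 + 2.715 + 657.9 + 471.1 + 24.57 = 1971.685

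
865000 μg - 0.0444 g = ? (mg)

In mg:
  865000 μg = 865000e-3 mg = 865
  0.0444 g = 0.0444e3 mg = 44.4
Difference: 865 - 44.4 = 820.6

820.6 mg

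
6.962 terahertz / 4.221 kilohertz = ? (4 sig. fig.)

(6.962 × 10¹²) / (4.221 × 10³) = 1.6494 × 10⁹

1649000000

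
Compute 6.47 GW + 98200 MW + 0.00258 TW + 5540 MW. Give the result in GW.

112.79 GW

In GW:
  6.47 GW → 6.47
  98200 MW = 98200e-3 GW = 98.2
  0.00258 TW = 0.00258e3 GW = 2.58
  5540 MW = 5540e-3 GW = 5.54
Sum: 6.47 + 98.2 + 2.58 + 5.54 = 112.79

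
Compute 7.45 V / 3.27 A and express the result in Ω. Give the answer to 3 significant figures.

(7.45) / (3.27) = 2.2783 Ω

2.28 Ω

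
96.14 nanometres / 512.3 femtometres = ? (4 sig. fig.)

187700

(96.14 × 10^-9) / (512.3 × 10^-15) = 0.18766 × 10^6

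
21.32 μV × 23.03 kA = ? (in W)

0.4909996 W

21.32 × 10^-6 × 23.03 × 10^3 = 490.9996 × 10^-3 W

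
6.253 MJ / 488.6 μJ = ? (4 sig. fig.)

(6.253e6) / (488.6e-6) = 0.012798e12

12800000000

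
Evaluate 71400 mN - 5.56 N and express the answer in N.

In N:
  71400 mN = 71400 × 10⁻³ N = 71.4
  5.56 N → 5.56
Difference: 71.4 - 5.56 = 65.84

65.84 N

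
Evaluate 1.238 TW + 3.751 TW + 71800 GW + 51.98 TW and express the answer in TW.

In TW:
  1.238 TW → 1.238
  3.751 TW → 3.751
  71800 GW = 71800 × 10⁻³ TW = 71.8
  51.98 TW → 51.98
Sum: 1.238 + 3.751 + 71.8 + 51.98 = 128.769

128.769 TW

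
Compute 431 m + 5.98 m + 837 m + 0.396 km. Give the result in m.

1669.98 m

In m:
  431 m → 431
  5.98 m → 5.98
  837 m → 837
  0.396 km = 0.396 × 10^3 m = 396
Sum: 431 + 5.98 + 837 + 396 = 1669.98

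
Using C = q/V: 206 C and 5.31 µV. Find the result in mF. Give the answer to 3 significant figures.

38800000000 mF

(206) / (5.31 × 10⁻⁶) = 38.795 × 10⁶ F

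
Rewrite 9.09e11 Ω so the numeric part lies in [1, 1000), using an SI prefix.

= 909e9 Ω; 1e9 is giga.

909 GΩ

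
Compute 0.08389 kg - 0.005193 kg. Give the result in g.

In g:
  0.08389 kg = 0.08389 × 10³ g = 83.89
  0.005193 kg = 0.005193 × 10³ g = 5.193
Difference: 83.89 - 5.193 = 78.697

78.697 g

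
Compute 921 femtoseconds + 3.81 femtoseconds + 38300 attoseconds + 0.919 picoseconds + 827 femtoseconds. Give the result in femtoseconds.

In femtoseconds:
  921 femtoseconds → 921
  3.81 femtoseconds → 3.81
  38300 attoseconds = 38300 × 10^-3 femtoseconds = 38.3
  0.919 picoseconds = 0.919 × 10^3 femtoseconds = 919
  827 femtoseconds → 827
Sum: 921 + 3.81 + 38.3 + 919 + 827 = 2709.11

2709.11 femtoseconds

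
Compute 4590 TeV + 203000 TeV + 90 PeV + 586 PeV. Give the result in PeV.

883.59 PeV

In PeV:
  4590 TeV = 4590 × 10^-3 PeV = 4.59
  203000 TeV = 203000 × 10^-3 PeV = 203
  90 PeV → 90
  586 PeV → 586
Sum: 4.59 + 203 + 90 + 586 = 883.59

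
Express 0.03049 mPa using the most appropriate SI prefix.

= 30.49e-6 Pa; 1e-6 is micro.

30.49 uPa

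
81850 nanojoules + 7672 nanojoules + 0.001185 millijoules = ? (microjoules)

90.707 microjoules

In microjoules:
  81850 nanojoules = 81850 × 10⁻³ microjoules = 81.85
  7672 nanojoules = 7672 × 10⁻³ microjoules = 7.672
  0.001185 millijoules = 0.001185 × 10³ microjoules = 1.185
Sum: 81.85 + 7.672 + 1.185 = 90.707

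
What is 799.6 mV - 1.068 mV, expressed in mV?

798.532 mV

In mV:
  799.6 mV → 799.6
  1.068 mV → 1.068
Difference: 799.6 - 1.068 = 798.532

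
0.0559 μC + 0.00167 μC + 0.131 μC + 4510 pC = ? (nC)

193.08 nC

In nC:
  0.0559 μC = 0.0559 × 10^3 nC = 55.9
  0.00167 μC = 0.00167 × 10^3 nC = 1.67
  0.131 μC = 0.131 × 10^3 nC = 131
  4510 pC = 4510 × 10^-3 nC = 4.51
Sum: 55.9 + 1.67 + 131 + 4.51 = 193.08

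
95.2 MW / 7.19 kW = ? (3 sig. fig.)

13200

(95.2 × 10^6) / (7.19 × 10^3) = 13.24 × 10^3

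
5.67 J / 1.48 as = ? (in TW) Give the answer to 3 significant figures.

3830000 TW

(5.67) / (1.48 × 10⁻¹⁸) = 3.8311 × 10¹⁸ W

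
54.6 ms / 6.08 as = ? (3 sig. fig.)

8980000000000000

(54.6 × 10^-3) / (6.08 × 10^-18) = 8.98 × 10^15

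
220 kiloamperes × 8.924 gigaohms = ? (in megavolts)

1963280000 megavolts

220 × 10³ × 8.924 × 10⁹ = 1963.28 × 10¹² V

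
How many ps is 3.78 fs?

0.00378 ps

femto = 10^-15, pico = 10^-12; factor is 10^-3.
3.78 × 10^-3 = 0.00378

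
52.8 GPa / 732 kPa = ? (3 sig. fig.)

(52.8e9) / (732e3) = 0.07213e6

72100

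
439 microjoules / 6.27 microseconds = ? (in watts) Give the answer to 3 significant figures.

70.0 watts

(439 × 10⁻⁶) / (6.27 × 10⁻⁶) = 70.016 W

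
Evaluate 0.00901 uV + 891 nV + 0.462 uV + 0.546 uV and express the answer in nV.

In nV:
  0.00901 uV = 0.00901 × 10³ nV = 9.01
  891 nV → 891
  0.462 uV = 0.462 × 10³ nV = 462
  0.546 uV = 0.546 × 10³ nV = 546
Sum: 9.01 + 891 + 462 + 546 = 1908.01

1908.01 nV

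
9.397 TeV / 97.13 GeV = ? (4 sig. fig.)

96.75

(9.397 × 10¹²) / (97.13 × 10⁹) = 0.096747 × 10³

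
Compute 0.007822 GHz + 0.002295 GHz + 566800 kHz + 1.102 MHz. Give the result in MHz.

578.019 MHz

In MHz:
  0.007822 GHz = 0.007822 × 10³ MHz = 7.822
  0.002295 GHz = 0.002295 × 10³ MHz = 2.295
  566800 kHz = 566800 × 10⁻³ MHz = 566.8
  1.102 MHz → 1.102
Sum: 7.822 + 2.295 + 566.8 + 1.102 = 578.019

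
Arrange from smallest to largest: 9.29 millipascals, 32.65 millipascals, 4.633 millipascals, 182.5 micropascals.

9.29 millipascals = 0.00929 pascals
32.65 millipascals = 0.03265 pascals
4.633 millipascals = 0.004633 pascals
182.5 micropascals = 0.0001825 pascals

182.5 micropascals < 4.633 millipascals < 9.29 millipascals < 32.65 millipascals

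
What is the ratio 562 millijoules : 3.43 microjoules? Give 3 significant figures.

(562 × 10⁻³) / (3.43 × 10⁻⁶) = 163.8 × 10³

164000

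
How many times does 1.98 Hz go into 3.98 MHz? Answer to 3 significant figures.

2010000

(3.98e6) / (1.98) = 2.01e6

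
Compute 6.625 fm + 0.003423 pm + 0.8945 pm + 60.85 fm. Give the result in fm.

965.398 fm

In fm:
  6.625 fm → 6.625
  0.003423 pm = 0.003423e3 fm = 3.423
  0.8945 pm = 0.8945e3 fm = 894.5
  60.85 fm → 60.85
Sum: 6.625 + 3.423 + 894.5 + 60.85 = 965.398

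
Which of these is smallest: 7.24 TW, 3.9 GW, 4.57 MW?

7.24 TW = 7240000000000 W
3.9 GW = 3900000000 W
4.57 MW = 4570000 W

4.57 MW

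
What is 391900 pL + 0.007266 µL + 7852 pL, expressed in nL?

407.018 nL

In nL:
  391900 pL = 391900e-3 nL = 391.9
  0.007266 µL = 0.007266e3 nL = 7.266
  7852 pL = 7852e-3 nL = 7.852
Sum: 391.9 + 7.266 + 7.852 = 407.018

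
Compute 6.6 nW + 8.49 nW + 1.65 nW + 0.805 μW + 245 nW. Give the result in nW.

In nW:
  6.6 nW → 6.6
  8.49 nW → 8.49
  1.65 nW → 1.65
  0.805 μW = 0.805 × 10^3 nW = 805
  245 nW → 245
Sum: 6.6 + 8.49 + 1.65 + 805 + 245 = 1066.74

1066.74 nW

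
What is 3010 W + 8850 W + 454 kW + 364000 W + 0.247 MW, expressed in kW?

1076.86 kW

In kW:
  3010 W = 3010 × 10^-3 kW = 3.01
  8850 W = 8850 × 10^-3 kW = 8.85
  454 kW → 454
  364000 W = 364000 × 10^-3 kW = 364
  0.247 MW = 0.247 × 10^3 kW = 247
Sum: 3.01 + 8.85 + 454 + 364 + 247 = 1076.86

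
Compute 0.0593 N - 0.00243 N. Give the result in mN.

56.87 mN

In mN:
  0.0593 N = 0.0593e3 mN = 59.3
  0.00243 N = 0.00243e3 mN = 2.43
Difference: 59.3 - 2.43 = 56.87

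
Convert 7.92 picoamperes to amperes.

pico = 10^-12, (no prefix) = 10^0; factor is 10^-12.
7.92 × 10^-12 = 0.00000000000792

0.00000000000792 amperes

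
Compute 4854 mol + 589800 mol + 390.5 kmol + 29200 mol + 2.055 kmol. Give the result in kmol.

1016.409 kmol

In kmol:
  4854 mol = 4854 × 10⁻³ kmol = 4.854
  589800 mol = 589800 × 10⁻³ kmol = 589.8
  390.5 kmol → 390.5
  29200 mol = 29200 × 10⁻³ kmol = 29.2
  2.055 kmol → 2.055
Sum: 4.854 + 589.8 + 390.5 + 29.2 + 2.055 = 1016.409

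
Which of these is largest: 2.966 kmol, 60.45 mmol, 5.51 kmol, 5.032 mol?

2.966 kmol = 2966 mol
60.45 mmol = 0.06045 mol
5.51 kmol = 5510 mol
5.032 mol = 5.032 mol

5.51 kmol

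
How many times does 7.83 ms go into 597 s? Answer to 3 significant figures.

76200

(597) / (7.83 × 10⁻³) = 76.25 × 10³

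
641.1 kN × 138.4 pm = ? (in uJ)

88.72824 uJ

641.1 × 10³ × 138.4 × 10⁻¹² = 88728.24 × 10⁻⁹ J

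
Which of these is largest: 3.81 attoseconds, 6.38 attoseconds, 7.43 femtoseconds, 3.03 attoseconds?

7.43 femtoseconds

3.81 attoseconds = 0.00000000000000000381 seconds
6.38 attoseconds = 0.00000000000000000638 seconds
7.43 femtoseconds = 0.00000000000000743 seconds
3.03 attoseconds = 0.00000000000000000303 seconds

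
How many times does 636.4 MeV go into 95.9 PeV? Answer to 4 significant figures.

150700000

(95.9e15) / (636.4e6) = 0.15069e9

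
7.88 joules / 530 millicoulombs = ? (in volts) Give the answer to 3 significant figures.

(7.88) / (530 × 10⁻³) = 0.014868 × 10³ V

14.9 volts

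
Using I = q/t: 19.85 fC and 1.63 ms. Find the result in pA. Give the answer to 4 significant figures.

(19.85e-15) / (1.63e-3) = 12.1779e-12 A

12.18 pA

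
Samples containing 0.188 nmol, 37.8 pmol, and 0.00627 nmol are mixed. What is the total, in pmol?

In pmol:
  0.188 nmol = 0.188e3 pmol = 188
  37.8 pmol → 37.8
  0.00627 nmol = 0.00627e3 pmol = 6.27
Sum: 188 + 37.8 + 6.27 = 232.07

232.07 pmol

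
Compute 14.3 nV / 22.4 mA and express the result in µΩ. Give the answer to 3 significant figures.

0.638 µΩ

(14.3 × 10^-9) / (22.4 × 10^-3) = 0.63839 × 10^-6 Ω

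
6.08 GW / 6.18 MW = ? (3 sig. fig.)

(6.08e9) / (6.18e6) = 0.9838e3

984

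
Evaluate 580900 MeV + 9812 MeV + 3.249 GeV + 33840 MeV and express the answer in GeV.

627.801 GeV

In GeV:
  580900 MeV = 580900e-3 GeV = 580.9
  9812 MeV = 9812e-3 GeV = 9.812
  3.249 GeV → 3.249
  33840 MeV = 33840e-3 GeV = 33.84
Sum: 580.9 + 9.812 + 3.249 + 33.84 = 627.801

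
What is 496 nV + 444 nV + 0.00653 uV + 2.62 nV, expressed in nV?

In nV:
  496 nV → 496
  444 nV → 444
  0.00653 uV = 0.00653 × 10^3 nV = 6.53
  2.62 nV → 2.62
Sum: 496 + 444 + 6.53 + 2.62 = 949.15

949.15 nV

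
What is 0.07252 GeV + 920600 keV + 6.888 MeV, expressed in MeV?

In MeV:
  0.07252 GeV = 0.07252 × 10³ MeV = 72.52
  920600 keV = 920600 × 10⁻³ MeV = 920.6
  6.888 MeV → 6.888
Sum: 72.52 + 920.6 + 6.888 = 1000.008

1000.008 MeV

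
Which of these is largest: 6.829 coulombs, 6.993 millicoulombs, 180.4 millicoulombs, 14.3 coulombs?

14.3 coulombs

6.829 coulombs = 6.829 coulombs
6.993 millicoulombs = 0.006993 coulombs
180.4 millicoulombs = 0.1804 coulombs
14.3 coulombs = 14.3 coulombs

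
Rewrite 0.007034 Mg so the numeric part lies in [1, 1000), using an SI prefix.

= 7.034e3 g; 1e3 is kilo.

7.034 kg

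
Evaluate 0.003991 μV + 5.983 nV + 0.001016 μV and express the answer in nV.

In nV:
  0.003991 μV = 0.003991e3 nV = 3.991
  5.983 nV → 5.983
  0.001016 μV = 0.001016e3 nV = 1.016
Sum: 3.991 + 5.983 + 1.016 = 10.99

10.99 nV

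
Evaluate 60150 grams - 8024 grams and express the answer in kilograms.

52.126 kilograms

In kilograms:
  60150 grams = 60150 × 10^-3 kilograms = 60.15
  8024 grams = 8024 × 10^-3 kilograms = 8.024
Difference: 60.15 - 8.024 = 52.126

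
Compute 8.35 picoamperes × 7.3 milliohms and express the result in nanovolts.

8.35e-12 × 7.3e-3 = 60.955e-15 V

0.000060955 nanovolts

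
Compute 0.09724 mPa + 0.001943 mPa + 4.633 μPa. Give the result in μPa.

In μPa:
  0.09724 mPa = 0.09724e3 μPa = 97.24
  0.001943 mPa = 0.001943e3 μPa = 1.943
  4.633 μPa → 4.633
Sum: 97.24 + 1.943 + 4.633 = 103.816

103.816 μPa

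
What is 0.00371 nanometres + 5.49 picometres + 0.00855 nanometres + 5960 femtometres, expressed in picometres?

In picometres:
  0.00371 nanometres = 0.00371 × 10³ picometres = 3.71
  5.49 picometres → 5.49
  0.00855 nanometres = 0.00855 × 10³ picometres = 8.55
  5960 femtometres = 5960 × 10⁻³ picometres = 5.96
Sum: 3.71 + 5.49 + 8.55 + 5.96 = 23.71

23.71 picometres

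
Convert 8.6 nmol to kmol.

0.0000000000086 kmol

nano = 1e-9, kilo = 1e3; factor is 1e-12.
8.6 × 1e-12 = 0.0000000000086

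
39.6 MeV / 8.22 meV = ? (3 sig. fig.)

4820000000

(39.6 × 10^6) / (8.22 × 10^-3) = 4.818 × 10^9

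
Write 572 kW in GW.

0.000572 GW

kilo = 1e3, giga = 1e9; factor is 1e-6.
572 × 1e-6 = 0.000572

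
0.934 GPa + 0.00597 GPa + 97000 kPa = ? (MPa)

In MPa:
  0.934 GPa = 0.934 × 10³ MPa = 934
  0.00597 GPa = 0.00597 × 10³ MPa = 5.97
  97000 kPa = 97000 × 10⁻³ MPa = 97
Sum: 934 + 5.97 + 97 = 1036.97

1036.97 MPa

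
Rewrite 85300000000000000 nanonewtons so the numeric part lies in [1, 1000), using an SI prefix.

85.3 meganewtons

= 85.3 × 10⁶ newtons; 10⁶ is mega.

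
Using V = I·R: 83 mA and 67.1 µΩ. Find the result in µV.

83e-3 × 67.1e-6 = 5569.3e-9 V

5.5693 µV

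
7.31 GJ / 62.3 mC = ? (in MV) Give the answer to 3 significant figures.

117000 MV

(7.31 × 10⁹) / (62.3 × 10⁻³) = 0.11734 × 10¹² V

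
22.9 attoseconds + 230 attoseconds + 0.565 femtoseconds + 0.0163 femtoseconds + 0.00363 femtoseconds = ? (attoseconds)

837.83 attoseconds

In attoseconds:
  22.9 attoseconds → 22.9
  230 attoseconds → 230
  0.565 femtoseconds = 0.565e3 attoseconds = 565
  0.0163 femtoseconds = 0.0163e3 attoseconds = 16.3
  0.00363 femtoseconds = 0.00363e3 attoseconds = 3.63
Sum: 22.9 + 230 + 565 + 16.3 + 3.63 = 837.83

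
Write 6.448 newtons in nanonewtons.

6448000000 nanonewtons

(no prefix) = 10^0, nano = 10^-9; factor is 10^9.
6.448 × 10^9 = 6448000000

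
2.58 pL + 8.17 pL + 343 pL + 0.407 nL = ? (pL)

In pL:
  2.58 pL → 2.58
  8.17 pL → 8.17
  343 pL → 343
  0.407 nL = 0.407 × 10^3 pL = 407
Sum: 2.58 + 8.17 + 343 + 407 = 760.75

760.75 pL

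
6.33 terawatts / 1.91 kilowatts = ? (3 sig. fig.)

3310000000

(6.33 × 10¹²) / (1.91 × 10³) = 3.314 × 10⁹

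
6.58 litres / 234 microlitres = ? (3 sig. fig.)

(6.58) / (234 × 10⁻⁶) = 0.02812 × 10⁶

28100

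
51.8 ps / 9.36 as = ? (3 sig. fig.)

(51.8 × 10⁻¹²) / (9.36 × 10⁻¹⁸) = 5.534 × 10⁶

5530000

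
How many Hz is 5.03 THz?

tera = 10¹², (no prefix) = 10⁰; factor is 10¹².
5.03 × 10¹² = 5030000000000

5030000000000 Hz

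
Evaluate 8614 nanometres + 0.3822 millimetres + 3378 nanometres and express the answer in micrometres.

In micrometres:
  8614 nanometres = 8614e-3 micrometres = 8.614
  0.3822 millimetres = 0.3822e3 micrometres = 382.2
  3378 nanometres = 3378e-3 micrometres = 3.378
Sum: 8.614 + 382.2 + 3.378 = 394.192

394.192 micrometres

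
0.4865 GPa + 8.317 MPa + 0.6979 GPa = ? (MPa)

1192.717 MPa

In MPa:
  0.4865 GPa = 0.4865 × 10³ MPa = 486.5
  8.317 MPa → 8.317
  0.6979 GPa = 0.6979 × 10³ MPa = 697.9
Sum: 486.5 + 8.317 + 697.9 = 1192.717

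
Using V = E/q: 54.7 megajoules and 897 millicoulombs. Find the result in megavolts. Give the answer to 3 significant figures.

61.0 megavolts

(54.7 × 10^6) / (897 × 10^-3) = 0.060981 × 10^9 V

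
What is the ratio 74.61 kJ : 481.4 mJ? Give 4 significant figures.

(74.61 × 10³) / (481.4 × 10⁻³) = 0.15499 × 10⁶

155000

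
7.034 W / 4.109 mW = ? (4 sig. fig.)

1712

(7.034) / (4.109e-3) = 1.7119e3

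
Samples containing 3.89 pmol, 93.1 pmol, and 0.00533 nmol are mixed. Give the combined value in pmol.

102.32 pmol

In pmol:
  3.89 pmol → 3.89
  93.1 pmol → 93.1
  0.00533 nmol = 0.00533e3 pmol = 5.33
Sum: 3.89 + 93.1 + 5.33 = 102.32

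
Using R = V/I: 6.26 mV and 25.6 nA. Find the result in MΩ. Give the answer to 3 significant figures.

0.245 MΩ

(6.26 × 10⁻³) / (25.6 × 10⁻⁹) = 0.24453 × 10⁶ Ω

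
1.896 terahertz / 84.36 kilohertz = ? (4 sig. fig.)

22480000

(1.896 × 10^12) / (84.36 × 10^3) = 0.022475 × 10^9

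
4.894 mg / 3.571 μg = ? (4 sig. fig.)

1370

(4.894e-3) / (3.571e-6) = 1.3705e3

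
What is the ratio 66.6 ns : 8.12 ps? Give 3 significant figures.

8200

(66.6 × 10⁻⁹) / (8.12 × 10⁻¹²) = 8.202 × 10³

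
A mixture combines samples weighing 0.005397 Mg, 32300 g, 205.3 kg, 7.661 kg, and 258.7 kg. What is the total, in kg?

509.358 kg

In kg:
  0.005397 Mg = 0.005397e3 kg = 5.397
  32300 g = 32300e-3 kg = 32.3
  205.3 kg → 205.3
  7.661 kg → 7.661
  258.7 kg → 258.7
Sum: 5.397 + 32.3 + 205.3 + 7.661 + 258.7 = 509.358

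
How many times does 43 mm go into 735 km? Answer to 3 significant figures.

17100000

(735 × 10^3) / (43 × 10^-3) = 17.09 × 10^6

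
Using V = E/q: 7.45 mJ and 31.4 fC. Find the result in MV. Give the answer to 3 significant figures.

(7.45e-3) / (31.4e-15) = 0.23726e12 V

237000 MV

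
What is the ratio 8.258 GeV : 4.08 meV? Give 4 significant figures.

2024000000000

(8.258 × 10^9) / (4.08 × 10^-3) = 2.024 × 10^12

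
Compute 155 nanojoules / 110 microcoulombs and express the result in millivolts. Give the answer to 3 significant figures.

1.41 millivolts

(155 × 10^-9) / (110 × 10^-6) = 1.4091 × 10^-3 V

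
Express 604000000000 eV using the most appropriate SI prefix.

= 604 × 10^9 eV; 10^9 is giga.

604 GeV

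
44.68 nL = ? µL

0.04468 µL

nano = 1e-9, micro = 1e-6; factor is 1e-3.
44.68 × 1e-3 = 0.04468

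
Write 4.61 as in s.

0.00000000000000000461 s

atto = 10^-18, (no prefix) = 10^0; factor is 10^-18.
4.61 × 10^-18 = 0.00000000000000000461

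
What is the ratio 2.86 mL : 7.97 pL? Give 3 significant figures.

359000000

(2.86 × 10^-3) / (7.97 × 10^-12) = 0.3588 × 10^9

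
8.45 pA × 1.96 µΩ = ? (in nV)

8.45 × 10^-12 × 1.96 × 10^-6 = 16.562 × 10^-18 V

0.000000016562 nV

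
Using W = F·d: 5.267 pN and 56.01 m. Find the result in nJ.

0.29500467 nJ

5.267e-12 × 56.01 = 295.00467e-12 J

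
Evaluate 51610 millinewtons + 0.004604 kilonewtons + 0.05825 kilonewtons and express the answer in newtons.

In newtons:
  51610 millinewtons = 51610 × 10^-3 newtons = 51.61
  0.004604 kilonewtons = 0.004604 × 10^3 newtons = 4.604
  0.05825 kilonewtons = 0.05825 × 10^3 newtons = 58.25
Sum: 51.61 + 4.604 + 58.25 = 114.464

114.464 newtons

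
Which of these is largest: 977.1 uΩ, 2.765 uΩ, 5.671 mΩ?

5.671 mΩ

977.1 uΩ = 0.0009771 Ω
2.765 uΩ = 0.000002765 Ω
5.671 mΩ = 0.005671 Ω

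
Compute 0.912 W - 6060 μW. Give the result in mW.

In mW:
  0.912 W = 0.912 × 10³ mW = 912
  6060 μW = 6060 × 10⁻³ mW = 6.06
Difference: 912 - 6.06 = 905.94

905.94 mW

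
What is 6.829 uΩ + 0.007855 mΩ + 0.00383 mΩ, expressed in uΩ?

18.514 uΩ

In uΩ:
  6.829 uΩ → 6.829
  0.007855 mΩ = 0.007855e3 uΩ = 7.855
  0.00383 mΩ = 0.00383e3 uΩ = 3.83
Sum: 6.829 + 7.855 + 3.83 = 18.514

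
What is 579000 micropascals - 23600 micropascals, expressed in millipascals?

In millipascals:
  579000 micropascals = 579000 × 10^-3 millipascals = 579
  23600 micropascals = 23600 × 10^-3 millipascals = 23.6
Difference: 579 - 23.6 = 555.4

555.4 millipascals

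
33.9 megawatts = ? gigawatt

0.0339 gigawatts

mega = 10⁶, giga = 10⁹; factor is 10⁻³.
33.9 × 10⁻³ = 0.0339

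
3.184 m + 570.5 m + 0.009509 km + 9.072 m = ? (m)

In m:
  3.184 m → 3.184
  570.5 m → 570.5
  0.009509 km = 0.009509 × 10³ m = 9.509
  9.072 m → 9.072
Sum: 3.184 + 570.5 + 9.509 + 9.072 = 592.265

592.265 m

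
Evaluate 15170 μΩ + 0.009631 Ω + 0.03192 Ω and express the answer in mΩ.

In mΩ:
  15170 μΩ = 15170e-3 mΩ = 15.17
  0.009631 Ω = 0.009631e3 mΩ = 9.631
  0.03192 Ω = 0.03192e3 mΩ = 31.92
Sum: 15.17 + 9.631 + 31.92 = 56.721

56.721 mΩ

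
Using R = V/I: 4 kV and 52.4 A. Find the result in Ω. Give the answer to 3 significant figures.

76.3 Ω

(4 × 10³) / (52.4) = 0.076336 × 10³ Ω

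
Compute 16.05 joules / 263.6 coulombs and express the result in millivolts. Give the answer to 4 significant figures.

60.89 millivolts

(16.05) / (263.6) = 0.0608877 V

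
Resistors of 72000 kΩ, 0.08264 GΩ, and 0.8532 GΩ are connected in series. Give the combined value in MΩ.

1007.84 MΩ

In MΩ:
  72000 kΩ = 72000 × 10⁻³ MΩ = 72
  0.08264 GΩ = 0.08264 × 10³ MΩ = 82.64
  0.8532 GΩ = 0.8532 × 10³ MΩ = 853.2
Sum: 72 + 82.64 + 853.2 = 1007.84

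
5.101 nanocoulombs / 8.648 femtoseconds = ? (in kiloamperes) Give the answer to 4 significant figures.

(5.101e-9) / (8.648e-15) = 0.589847e6 A

589.8 kiloamperes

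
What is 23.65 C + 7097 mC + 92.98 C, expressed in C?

123.727 C

In C:
  23.65 C → 23.65
  7097 mC = 7097e-3 C = 7.097
  92.98 C → 92.98
Sum: 23.65 + 7.097 + 92.98 = 123.727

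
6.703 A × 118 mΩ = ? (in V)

6.703 × 118 × 10^-3 = 790.954 × 10^-3 V

0.790954 V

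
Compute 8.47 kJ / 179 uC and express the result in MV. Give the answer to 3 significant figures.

47.3 MV

(8.47 × 10³) / (179 × 10⁻⁶) = 0.047318 × 10⁹ V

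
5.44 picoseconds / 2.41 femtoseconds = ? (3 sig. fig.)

(5.44 × 10⁻¹²) / (2.41 × 10⁻¹⁵) = 2.257 × 10³

2260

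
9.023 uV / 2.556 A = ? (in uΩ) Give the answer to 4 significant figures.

(9.023 × 10^-6) / (2.556) = 3.53013 × 10^-6 Ω

3.530 uΩ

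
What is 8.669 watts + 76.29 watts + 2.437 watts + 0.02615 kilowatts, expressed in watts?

In watts:
  8.669 watts → 8.669
  76.29 watts → 76.29
  2.437 watts → 2.437
  0.02615 kilowatts = 0.02615 × 10^3 watts = 26.15
Sum: 8.669 + 76.29 + 2.437 + 26.15 = 113.546

113.546 watts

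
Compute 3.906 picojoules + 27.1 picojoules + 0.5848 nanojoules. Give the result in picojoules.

615.806 picojoules

In picojoules:
  3.906 picojoules → 3.906
  27.1 picojoules → 27.1
  0.5848 nanojoules = 0.5848 × 10³ picojoules = 584.8
Sum: 3.906 + 27.1 + 584.8 = 615.806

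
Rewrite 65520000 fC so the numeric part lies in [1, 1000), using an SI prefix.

= 65.52e-9 C; 1e-9 is nano.

65.52 nC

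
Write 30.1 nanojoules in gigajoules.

nano = 1e-9, giga = 1e9; factor is 1e-18.
30.1 × 1e-18 = 0.0000000000000000301

0.0000000000000000301 gigajoules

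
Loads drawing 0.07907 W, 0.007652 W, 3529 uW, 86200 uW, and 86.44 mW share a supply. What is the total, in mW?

In mW:
  0.07907 W = 0.07907 × 10^3 mW = 79.07
  0.007652 W = 0.007652 × 10^3 mW = 7.652
  3529 uW = 3529 × 10^-3 mW = 3.529
  86200 uW = 86200 × 10^-3 mW = 86.2
  86.44 mW → 86.44
Sum: 79.07 + 7.652 + 3.529 + 86.2 + 86.44 = 262.891

262.891 mW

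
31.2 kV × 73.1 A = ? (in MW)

2.28072 MW

31.2e3 × 73.1 = 2280.72e3 W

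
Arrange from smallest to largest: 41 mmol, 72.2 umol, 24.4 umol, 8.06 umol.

41 mmol = 0.041 mol
72.2 umol = 0.0000722 mol
24.4 umol = 0.0000244 mol
8.06 umol = 0.00000806 mol

8.06 umol < 24.4 umol < 72.2 umol < 41 mmol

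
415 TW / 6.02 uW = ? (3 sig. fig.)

(415 × 10^12) / (6.02 × 10^-6) = 68.94 × 10^18

68900000000000000000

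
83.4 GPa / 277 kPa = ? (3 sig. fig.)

301000

(83.4 × 10^9) / (277 × 10^3) = 0.3011 × 10^6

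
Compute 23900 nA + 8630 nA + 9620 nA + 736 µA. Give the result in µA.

In µA:
  23900 nA = 23900e-3 µA = 23.9
  8630 nA = 8630e-3 µA = 8.63
  9620 nA = 9620e-3 µA = 9.62
  736 µA → 736
Sum: 23.9 + 8.63 + 9.62 + 736 = 778.15

778.15 µA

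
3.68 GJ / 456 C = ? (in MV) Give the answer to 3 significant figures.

(3.68e9) / (456) = 0.0080702e9 V

8.07 MV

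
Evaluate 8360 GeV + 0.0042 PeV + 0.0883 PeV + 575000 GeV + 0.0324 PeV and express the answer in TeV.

In TeV:
  8360 GeV = 8360e-3 TeV = 8.36
  0.0042 PeV = 0.0042e3 TeV = 4.2
  0.0883 PeV = 0.0883e3 TeV = 88.3
  575000 GeV = 575000e-3 TeV = 575
  0.0324 PeV = 0.0324e3 TeV = 32.4
Sum: 8.36 + 4.2 + 88.3 + 575 + 32.4 = 708.26

708.26 TeV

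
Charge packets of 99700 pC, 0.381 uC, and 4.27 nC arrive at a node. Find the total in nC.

484.97 nC

In nC:
  99700 pC = 99700e-3 nC = 99.7
  0.381 uC = 0.381e3 nC = 381
  4.27 nC → 4.27
Sum: 99.7 + 381 + 4.27 = 484.97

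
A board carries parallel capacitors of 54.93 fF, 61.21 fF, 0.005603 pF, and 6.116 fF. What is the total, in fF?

127.859 fF

In fF:
  54.93 fF → 54.93
  61.21 fF → 61.21
  0.005603 pF = 0.005603 × 10³ fF = 5.603
  6.116 fF → 6.116
Sum: 54.93 + 61.21 + 5.603 + 6.116 = 127.859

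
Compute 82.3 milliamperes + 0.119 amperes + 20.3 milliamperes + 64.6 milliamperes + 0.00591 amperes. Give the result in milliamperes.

In milliamperes:
  82.3 milliamperes → 82.3
  0.119 amperes = 0.119 × 10³ milliamperes = 119
  20.3 milliamperes → 20.3
  64.6 milliamperes → 64.6
  0.00591 amperes = 0.00591 × 10³ milliamperes = 5.91
Sum: 82.3 + 119 + 20.3 + 64.6 + 5.91 = 292.11

292.11 milliamperes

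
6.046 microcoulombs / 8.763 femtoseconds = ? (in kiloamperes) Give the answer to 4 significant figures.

689900 kiloamperes

(6.046e-6) / (8.763e-15) = 0.689946e9 A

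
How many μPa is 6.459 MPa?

mega = 10⁶, micro = 10⁻⁶; factor is 10¹².
6.459 × 10¹² = 6459000000000

6459000000000 μPa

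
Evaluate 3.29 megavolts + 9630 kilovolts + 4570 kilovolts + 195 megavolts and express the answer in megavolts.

In megavolts:
  3.29 megavolts → 3.29
  9630 kilovolts = 9630 × 10⁻³ megavolts = 9.63
  4570 kilovolts = 4570 × 10⁻³ megavolts = 4.57
  195 megavolts → 195
Sum: 3.29 + 9.63 + 4.57 + 195 = 212.49

212.49 megavolts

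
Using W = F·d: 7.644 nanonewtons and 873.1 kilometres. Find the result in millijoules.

6.6739764 millijoules

7.644e-9 × 873.1e3 = 6673.9764e-6 J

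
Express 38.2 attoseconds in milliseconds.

0.0000000000000382 milliseconds

atto = 10^-18, milli = 10^-3; factor is 10^-15.
38.2 × 10^-15 = 0.0000000000000382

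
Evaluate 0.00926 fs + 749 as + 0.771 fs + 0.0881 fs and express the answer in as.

1617.36 as

In as:
  0.00926 fs = 0.00926 × 10³ as = 9.26
  749 as → 749
  0.771 fs = 0.771 × 10³ as = 771
  0.0881 fs = 0.0881 × 10³ as = 88.1
Sum: 9.26 + 749 + 771 + 88.1 = 1617.36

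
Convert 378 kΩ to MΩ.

kilo = 10³, mega = 10⁶; factor is 10⁻³.
378 × 10⁻³ = 0.378

0.378 MΩ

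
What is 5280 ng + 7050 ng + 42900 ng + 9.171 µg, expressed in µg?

In µg:
  5280 ng = 5280 × 10^-3 µg = 5.28
  7050 ng = 7050 × 10^-3 µg = 7.05
  42900 ng = 42900 × 10^-3 µg = 42.9
  9.171 µg → 9.171
Sum: 5.28 + 7.05 + 42.9 + 9.171 = 64.401

64.401 µg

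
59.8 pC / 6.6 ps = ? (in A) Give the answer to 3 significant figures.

9.06 A

(59.8e-12) / (6.6e-12) = 9.0606 A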